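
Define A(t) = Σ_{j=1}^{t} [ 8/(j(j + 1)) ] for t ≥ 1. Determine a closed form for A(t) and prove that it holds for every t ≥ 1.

A(t) = 8t/(t + 1)

We claim A(t) = 8t/(t + 1) for all t ≥ 1.
Base step (t = 1): A(1) = 4, and the closed form gives 4. They agree.
Inductive step: assume the claim holds for t = j, so A(j) = 8j/(j + 1).
Then A(j+1) = A(j) + (8/((j + 1)(j + 2))) = (8j/(j + 1)) + (8/((j + 1)(j + 2))).
Simplifying, A(j+1) = 8(j + 1)/(j + 2) = 8(j+1)/((j+1) + 1),
which is the closed form with t = j+1.
By induction, the statement is established for all t ≥ 1.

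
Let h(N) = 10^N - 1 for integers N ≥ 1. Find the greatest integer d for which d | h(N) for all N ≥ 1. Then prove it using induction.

Computing the first values: h(1) = 9 and h(2) = 99; gcd(9, 99) = 9, so d ≤ 9.
We prove 9 | 10^N - 1 for all N ≥ 1 by induction on N.
Base case (N = 1): h(1) = 9 = 9·(1), so 9 | h(1).
Inductive step: suppose the statement holds for some j ≥ 1, i.e. 9 | h(j). Then
10^{j+1} − 1^{j+1} = 10·10^j − 1·1^j = 10·(10^j − 1^j) + (9)·1^j. The first term is divisible by 9 by the inductive hypothesis, and the second term (9)·1^j is divisible by 9 since 9 | 9. Hence 9 | h(j+1).
Hence, by induction on N, the claim holds for every N ≥ 1.
Therefore the largest such d is 9.

d = 9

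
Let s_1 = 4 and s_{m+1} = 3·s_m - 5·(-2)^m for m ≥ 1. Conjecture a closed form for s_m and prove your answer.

s_m = (-2)^m + 2·3^m

Computing the first terms: s_1 = 4, s_2 = 22, s_3 = 46. This suggests s_m = (-2)^m + 2·3^m.
When m = 1: the formula gives 4 = 4 = s_1.
Suppose the result is true for m = j, so s_j = (-2)^j + 2·3^j.
Then s_{j+1} = 3·s_j - 5·(-2)^j = 3·((-2)^j + 2·3^j) - 5·(-2)^j = (-2)^(j + 1) + 2·3^(j + 1),
which is the claimed formula at m = j+1.
By induction, the statement is established for all m ≥ 1.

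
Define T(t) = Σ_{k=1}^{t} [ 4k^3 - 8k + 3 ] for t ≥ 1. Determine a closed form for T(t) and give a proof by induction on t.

We claim T(t) = t(t^3 + 2t^2 - 3t - 1) for all t ≥ 1.
For the base case t = 1: T(1) = -1, and the closed form gives -1. They agree.
For the inductive step, assume it holds for an arbitrary k ≥ 1, so T(k) = k(k^3 + 2k^2 - 3k - 1).
Then T(k+1) = T(k) + (-8k + 4(k + 1)^3 - 5) = (k(k^3 + 2k^2 - 3k - 1)) + (-8k + 4(k + 1)^3 - 5).
Simplifying, T(k+1) = (k + 1)(k^3 + 5k^2 + 4k - 1) = (k+1)((k+1)^3 + 2(k+1)^2 - 3(k+1) - 1),
which is the closed form with t = k+1.
By induction, the statement is established for all t ≥ 1.

T(t) = t(t^3 + 2t^2 - 3t - 1)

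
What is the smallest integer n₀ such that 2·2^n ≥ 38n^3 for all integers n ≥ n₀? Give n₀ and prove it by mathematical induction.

At n = 16: 131072 < 155648, so the inequality fails and n₀ ≥ 17. We prove 2·2^n ≥ 38n^3 for all n ≥ 17.
Base step (n = 17): 2·2^n = 262144 and 38n^3 = 186694, so 262144 ≥ 186694.
Inductive step: assume the claim holds for n = p, so 2·2^p ≥ 38p^3.
Then 2·2^(p + 1) = 2·(2·2^p) ≥ 2·(38p^3).
Also, for p ≥ 17 we have 2·(38p^3) ≥ 38(p+1)^3, since 2 ≥ (1 + 1/p)^3 for all p ≥ 17.
Combining, 2·2^(p + 1) ≥ 38(p+1)^3.
By induction, the statement is established for all n ≥ 17.
Hence the smallest such n₀ is 17.

n₀ = 17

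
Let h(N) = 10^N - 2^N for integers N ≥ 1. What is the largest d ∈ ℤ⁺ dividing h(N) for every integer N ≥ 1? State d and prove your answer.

d = 8

Computing the first values: h(1) = 8 and h(2) = 96; gcd(8, 96) = 8, so d ≤ 8.
We prove 8 | 10^N - 2^N for all N ≥ 1 by induction on N.
When N = 1: h(1) = 8 = 8·(1), so 8 | h(1).
Suppose the result is true for N = r, i.e. 8 | h(r). Then
10^{r+1} − 2^{r+1} = 10·10^r − 2·2^r = 10·(10^r − 2^r) + (8)·2^r. The first term is divisible by 8 by the inductive hypothesis, and the second term (8)·2^r is divisible by 8 since 8 | 8. Hence 8 | h(r+1).
By the principle of mathematical induction, the result holds for all N ≥ 1.
Therefore the largest such d is 8.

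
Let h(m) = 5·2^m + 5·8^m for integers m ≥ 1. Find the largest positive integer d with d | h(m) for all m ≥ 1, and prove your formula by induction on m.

Computing the first values: h(1) = 50 and h(2) = 340; gcd(50, 340) = 10, so d ≤ 10.
We prove 10 | 5·2^m + 5·8^m for all m ≥ 1 by induction on m.
Base step (m = 1): h(1) = 50 = 10·(5), so 10 | h(1).
Inductive step: suppose the statement holds for some j ≥ 1, i.e. 10 | h(j). Then
h(j+1) − 8·h(j) = (5·2^(j+1) + 5·8^(j+1)) − 8·(5·2^j + 5·8^j) = (5)·2^j·(2 − 8) = (-30)·2^j. Since 10 | h(j) by the inductive hypothesis, 10 | 8·h(j); and 10 | -30 since -30 = 10·-3. Therefore 10 | h(j+1).
By induction, the statement is established for all m ≥ 1.
Therefore the largest such d is 10.

d = 10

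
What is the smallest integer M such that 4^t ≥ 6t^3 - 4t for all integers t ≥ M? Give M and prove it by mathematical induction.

At t = 4: 256 < 368, so the inequality fails and M ≥ 5. We prove 4^t ≥ 6t^3 - 4t for all t ≥ 5.
For the base case t = 5: 4^t = 1024 and 6t^3 - 4t = 730, so 1024 ≥ 730.
Inductive step: assume the claim holds for t = k, so 4^k ≥ 6k^3 - 4k.
Then 4^(k + 1) = 4·(4^k) ≥ 4·(6k^3 - 4k).
Also, for k ≥ 5 we have 4·(6k^3 - 4k) ≥ 6(k+1)^3 - 4(k+1), since 4·(6k^3 - 4k) − (6(k+1)^3 - 4(k+1)) = 18k^3 - 18k^2 - 30k - 2, which is nonnegative for all k ≥ 5.
Combining, 4^(k + 1) ≥ 6(k+1)^3 - 4(k+1).
By the principle of mathematical induction, the result holds for all t ≥ 5.
Hence the smallest such M is 5.

M = 5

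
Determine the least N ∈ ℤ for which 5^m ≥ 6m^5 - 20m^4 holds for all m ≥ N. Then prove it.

N = 7

At m = 6: 15625 < 20736, so the inequality fails and N ≥ 7. We prove 5^m ≥ 6m^5 - 20m^4 for all m ≥ 7.
For the base case m = 7: 5^m = 78125 and 6m^5 - 20m^4 = 52822, so 78125 ≥ 52822.
For the inductive step, assume it holds for an arbitrary r ≥ 7, so 5^r ≥ 6r^5 - 20r^4.
Then 5^(r + 1) = 5·(5^r) ≥ 5·(6r^5 - 20r^4).
Also, for r ≥ 7 we have 5·(6r^5 - 20r^4) ≥ 6(r+1)^5 - 20(r+1)^4, since 5·(6r^5 - 20r^4) − (6(r+1)^5 - 20(r+1)^4) = 24r^5 - 110r^4 + 20r^3 + 60r^2 + 50r + 14, which is nonnegative for all r ≥ 7.
Combining, 5^(r + 1) ≥ 6(r+1)^5 - 20(r+1)^4.
By the principle of mathematical induction, the result holds for all m ≥ 7.
Hence the smallest such N is 7.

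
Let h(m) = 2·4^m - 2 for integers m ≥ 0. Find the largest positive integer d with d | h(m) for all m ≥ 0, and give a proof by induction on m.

Computing the first values: h(0) = 0 and h(1) = 6; gcd(0, 6) = 6, so d ≤ 6.
We prove 6 | 2·4^m - 2 for all m ≥ 0 by induction on m.
When m = 0: h(0) = 0 = 6·(0), so 6 | h(0).
Inductive step: assume the claim holds for m = r, i.e. 6 | h(r). Then
h(r+1) = 2·4^(r+1) - 2 = 4·(2·4^r - 2) + 6 = 4·h(r) + 6. The first term is divisible by 6 by the inductive hypothesis, and 6 is divisible by 6. Hence 6 | h(r+1).
By the principle of mathematical induction, the result holds for all m ≥ 0.
Therefore the largest such d is 6.

d = 6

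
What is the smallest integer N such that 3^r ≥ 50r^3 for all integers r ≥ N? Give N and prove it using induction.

N = 10

At r = 9: 19683 < 36450, so the inequality fails and N ≥ 10. We prove 3^r ≥ 50r^3 for all r ≥ 10.
Base case (r = 10): 3^r = 59049 and 50r^3 = 50000, so 59049 ≥ 50000.
Inductive step: suppose the statement holds for some p ≥ 10, so 3^p ≥ 50p^3.
Then 3^(p + 1) = 3·(3^p) ≥ 3·(50p^3).
Also, for p ≥ 10 we have 3·(50p^3) ≥ 50(p+1)^3, since 3 ≥ (1 + 1/p)^3 for all p ≥ 10.
Combining, 3^(p + 1) ≥ 50(p+1)^3.
This completes the induction.
Hence the smallest such N is 10.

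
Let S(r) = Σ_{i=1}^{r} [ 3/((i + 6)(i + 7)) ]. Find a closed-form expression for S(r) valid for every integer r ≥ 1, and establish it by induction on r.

We claim S(r) = 3r/(7(r + 7)) for all r ≥ 1.
Base case (r = 1): S(1) = 3/56, and the closed form gives 3/56. They agree.
Inductive step: assume the claim holds for r = i, so S(i) = 3i/(7(i + 7)).
Then S(i+1) = S(i) + (3/((i + 7)(i + 8))) = (3i/(7(i + 7))) + (3/((i + 7)(i + 8))).
Simplifying, S(i+1) = 3(i + 1)/(7(i + 8)) = 3(i+1)/(7((i+1) + 7)),
which is the closed form with r = i+1.
By induction, the statement is established for all r ≥ 1.

S(r) = 3r/(7(r + 7))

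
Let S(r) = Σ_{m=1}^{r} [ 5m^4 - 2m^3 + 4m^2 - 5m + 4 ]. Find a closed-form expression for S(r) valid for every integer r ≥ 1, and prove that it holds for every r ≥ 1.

S(r) = r(r^4 + 2r^3 + 2r^2 - r + 2)

We claim S(r) = r(r^4 + 2r^3 + 2r^2 - r + 2) for all r ≥ 1.
Base step (r = 1): S(1) = 6, and the closed form gives 6. They agree.
Suppose the result is true for r = m, so S(m) = m(m^4 + 2m^3 + 2m^2 - m + 2).
Then S(m+1) = S(m) + (5m^4 + 18m^3 + 28m^2 + 17m + 6) = (m(m^4 + 2m^3 + 2m^2 - m + 2)) + (5m^4 + 18m^3 + 28m^2 + 17m + 6).
Simplifying, S(m+1) = (m + 1)(m^4 + 6m^3 + 14m^2 + 13m + 6) = (m+1)((m+1)^4 + 2(m+1)^3 + 2(m+1)^2 - (m+1) + 2),
which is the closed form with r = m+1.
This completes the induction.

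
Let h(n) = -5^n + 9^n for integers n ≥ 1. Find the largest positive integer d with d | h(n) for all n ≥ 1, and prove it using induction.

d = 4

Computing the first values: h(1) = 4 and h(2) = 56; gcd(4, 56) = 4, so d ≤ 4.
We prove 4 | -5^n + 9^n for all n ≥ 1 by induction on n.
When n = 1: h(1) = 4 = 4·(1), so 4 | h(1).
Inductive step: assume the claim holds for n = i, i.e. 4 | h(i). Then
9^{i+1} − 5^{i+1} = 9·9^i − 5·5^i = 9·(9^i − 5^i) + (4)·5^i. The first term is divisible by 4 by the inductive hypothesis, and the second term (4)·5^i is divisible by 4 since 4 | 4. Hence 4 | h(i+1).
By induction, the statement is established for all n ≥ 1.
Therefore the largest such d is 4.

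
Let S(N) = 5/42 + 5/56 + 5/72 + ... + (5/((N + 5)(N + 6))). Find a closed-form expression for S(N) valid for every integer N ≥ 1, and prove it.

We claim S(N) = 5N/(6(N + 6)) for all N ≥ 1.
For the base case N = 1: S(1) = 5/42, and the closed form gives 5/42. They agree.
For the inductive step, assume it holds for an arbitrary i ≥ 1, so S(i) = 5i/(6(i + 6)).
Then S(i+1) = S(i) + (5/((i + 6)(i + 7))) = (5i/(6(i + 6))) + (5/((i + 6)(i + 7))).
Simplifying, S(i+1) = 5(i + 1)/(6(i + 7)) = 5(i+1)/(6((i+1) + 6)),
which is the closed form with N = i+1.
Hence, by induction on N, the claim holds for every N ≥ 1.

S(N) = 5N/(6(N + 6))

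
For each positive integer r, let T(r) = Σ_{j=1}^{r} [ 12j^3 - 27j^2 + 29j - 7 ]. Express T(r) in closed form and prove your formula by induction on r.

We claim T(r) = r(3r^3 - 3r^2 + 4r + 3) for all r ≥ 1.
For the base case r = 1: T(1) = 7, and the closed form gives 7. They agree.
Suppose the result is true for r = j, so T(j) = j(3j^3 - 3j^2 + 4j + 3).
Then T(j+1) = T(j) + (12j^3 + 9j^2 + 11j + 7) = (j(3j^3 - 3j^2 + 4j + 3)) + (12j^3 + 9j^2 + 11j + 7).
Simplifying, T(j+1) = (j + 1)(3j^3 + 6j^2 + 7j + 7) = (j+1)(3(j+1)^3 - 3(j+1)^2 + 4(j+1) + 3),
which is the closed form with r = j+1.
Hence, by induction on r, the claim holds for every r ≥ 1.

T(r) = r(3r^3 - 3r^2 + 4r + 3)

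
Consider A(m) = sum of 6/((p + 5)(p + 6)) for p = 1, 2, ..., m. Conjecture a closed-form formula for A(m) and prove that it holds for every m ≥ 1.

A(m) = m/(m + 6)

We claim A(m) = m/(m + 6) for all m ≥ 1.
When m = 1: A(1) = 1/7, and the closed form gives 1/7. They agree.
Suppose the result is true for m = p, so A(p) = p/(p + 6).
Then A(p+1) = A(p) + (6/((p + 6)(p + 7))) = (p/(p + 6)) + (6/((p + 6)(p + 7))).
Simplifying, A(p+1) = (p + 1)/(p + 7) = (p+1)/((p+1) + 6),
which is the closed form with m = p+1.
This completes the induction.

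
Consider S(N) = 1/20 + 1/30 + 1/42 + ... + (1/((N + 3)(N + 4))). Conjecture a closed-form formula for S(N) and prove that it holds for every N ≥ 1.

S(N) = N/(4(N + 4))

We claim S(N) = N/(4(N + 4)) for all N ≥ 1.
When N = 1: S(1) = 1/20, and the closed form gives 1/20. They agree.
For the inductive step, assume it holds for an arbitrary j ≥ 1, so S(j) = j/(4(j + 4)).
Then S(j+1) = S(j) + (1/((j + 4)(j + 5))) = (j/(4(j + 4))) + (1/((j + 4)(j + 5))).
Simplifying, S(j+1) = (j + 1)/(4(j + 5)) = (j+1)/(4((j+1) + 4)),
which is the closed form with N = j+1.
By the principle of mathematical induction, the result holds for all N ≥ 1.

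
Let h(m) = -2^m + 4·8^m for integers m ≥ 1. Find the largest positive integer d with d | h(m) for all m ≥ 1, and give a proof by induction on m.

d = 6

Computing the first values: h(1) = 30 and h(2) = 252; gcd(30, 252) = 6, so d ≤ 6.
We prove 6 | -2^m + 4·8^m for all m ≥ 1 by induction on m.
Base case (m = 1): h(1) = 30 = 6·(5), so 6 | h(1).
Inductive step: suppose the statement holds for some p ≥ 1, i.e. 6 | h(p). Then
h(p+1) − 8·h(p) = (-2^(p+1) + 4·8^(p+1)) − 8·(-2^p + 4·8^p) = (-1)·2^p·(2 − 8) = (6)·2^p. Since 6 | h(p) by the inductive hypothesis, 6 | 8·h(p); and 6 | 6 since 6 = 6·1. Therefore 6 | h(p+1).
By the principle of mathematical induction, the result holds for all m ≥ 1.
Therefore the largest such d is 6.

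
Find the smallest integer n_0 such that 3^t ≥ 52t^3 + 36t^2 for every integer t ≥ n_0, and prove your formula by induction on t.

At t = 9: 19683 < 40824, so the inequality fails and n_0 ≥ 10. We prove 3^t ≥ 52t^3 + 36t^2 for all t ≥ 10.
Base step (t = 10): 3^t = 59049 and 52t^3 + 36t^2 = 55600, so 59049 ≥ 55600.
Inductive step: assume the claim holds for t = m, so 3^m ≥ 52m^3 + 36m^2.
Then 3^(m + 1) = 3·(3^m) ≥ 3·(52m^3 + 36m^2).
Also, for m ≥ 10 we have 3·(52m^3 + 36m^2) ≥ 52(m+1)^3 + 36(m+1)^2, since 3·(52m^3 + 36m^2) − (52(m+1)^3 + 36(m+1)^2) = 104m^3 - 84m^2 - 228m - 88, which is nonnegative for all m ≥ 10.
Combining, 3^(m + 1) ≥ 52(m+1)^3 + 36(m+1)^2.
By the principle of mathematical induction, the result holds for all t ≥ 10.
Hence the smallest such n_0 is 10.

n_0 = 10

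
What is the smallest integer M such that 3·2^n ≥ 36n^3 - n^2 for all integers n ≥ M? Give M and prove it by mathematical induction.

At n = 15: 98304 < 121275, so the inequality fails and M ≥ 16. We prove 3·2^n ≥ 36n^3 - n^2 for all n ≥ 16.
Base step (n = 16): 3·2^n = 196608 and 36n^3 - n^2 = 147200, so 196608 ≥ 147200.
Suppose the result is true for n = m, so 3·2^m ≥ 36m^3 - m^2.
Then 3·2^(m + 1) = 2·(3·2^m) ≥ 2·(36m^3 - m^2).
Also, for m ≥ 16 we have 2·(36m^3 - m^2) ≥ 36(m+1)^3 - (m+1)^2, since 2·(36m^3 - m^2) − (36(m+1)^3 - (m+1)^2) = 36m^3 - 109m^2 - 106m - 35, which is nonnegative for all m ≥ 16.
Combining, 3·2^(m + 1) ≥ 36(m+1)^3 - (m+1)^2.
This completes the induction.
Hence the smallest such M is 16.

M = 16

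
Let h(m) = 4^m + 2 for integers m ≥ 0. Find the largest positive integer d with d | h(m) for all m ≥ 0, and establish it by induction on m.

d = 3

Computing the first values: h(0) = 3 and h(1) = 6; gcd(3, 6) = 3, so d ≤ 3.
We prove 3 | 4^m + 2 for all m ≥ 0 by induction on m.
Base step (m = 0): h(0) = 3 = 3·(1), so 3 | h(0).
Inductive step: assume the claim holds for m = r, i.e. 3 | h(r). Then
h(r+1) = 4^(r+1) + 2 = 4·(4^r + 2) - 6 = 4·h(r) - 6. The first term is divisible by 3 by the inductive hypothesis, and -6 is divisible by 3. Hence 3 | h(r+1).
This completes the induction.
Therefore the largest such d is 3.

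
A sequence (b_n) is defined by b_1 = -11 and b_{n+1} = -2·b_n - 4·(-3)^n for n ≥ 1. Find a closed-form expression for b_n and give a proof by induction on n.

Computing the first terms: b_1 = -11, b_2 = 34, b_3 = -104. This suggests b_n = (-2)^(n - 1) + 4(-3)^n.
Base step (n = 1): the formula gives -11 = -11 = b_1.
Suppose the result is true for n = j, so b_j = (-2)^(j - 1) + 4(-3)^j.
Then b_{j+1} = -2·b_j - 4·(-3)^j = -2·((-2)^(j - 1) + 4(-3)^j) - 4·(-3)^j = (-2)^j + 4(-3)^(j + 1) = (-2)^((j+1) - 1) + 4(-3)^(j+1),
which is the claimed formula at n = j+1.
This completes the induction.

b_n = (-2)^(n - 1) + 4(-3)^n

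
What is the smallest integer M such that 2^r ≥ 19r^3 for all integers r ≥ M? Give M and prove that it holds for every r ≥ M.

M = 17

At r = 16: 65536 < 77824, so the inequality fails and M ≥ 17. We prove 2^r ≥ 19r^3 for all r ≥ 17.
When r = 17: 2^r = 131072 and 19r^3 = 93347, so 131072 ≥ 93347.
Suppose the result is true for r = k, so 2^k ≥ 19k^3.
Then 2^(k + 1) = 2·(2^k) ≥ 2·(19k^3).
Also, for k ≥ 17 we have 2·(19k^3) ≥ 19(k+1)^3, since 2 ≥ (1 + 1/k)^3 for all k ≥ 17.
Combining, 2^(k + 1) ≥ 19(k+1)^3.
By induction, the statement is established for all r ≥ 17.
Hence the smallest such M is 17.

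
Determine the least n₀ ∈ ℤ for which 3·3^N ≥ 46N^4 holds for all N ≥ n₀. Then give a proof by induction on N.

At N = 11: 531441 < 673486, so the inequality fails and n₀ ≥ 12. We prove 3·3^N ≥ 46N^4 for all N ≥ 12.
For the base case N = 12: 3·3^N = 1594323 and 46N^4 = 953856, so 1594323 ≥ 953856.
Inductive step: suppose the statement holds for some j ≥ 12, so 3·3^j ≥ 46j^4.
Then 3·3^(j + 1) = 3·(3·3^j) ≥ 3·(46j^4).
Also, for j ≥ 12 we have 3·(46j^4) ≥ 46(j+1)^4, since 3 ≥ (1 + 1/j)^4 for all j ≥ 12.
Combining, 3·3^(j + 1) ≥ 46(j+1)^4.
By the principle of mathematical induction, the result holds for all N ≥ 12.
Hence the smallest such n₀ is 12.

n₀ = 12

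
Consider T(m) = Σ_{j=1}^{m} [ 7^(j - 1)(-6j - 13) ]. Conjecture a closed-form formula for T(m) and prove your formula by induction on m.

We claim T(m) = -7^m(m + 2) + 2 for all m ≥ 1.
Base step (m = 1): T(1) = -19, and the closed form gives -19. They agree.
Inductive step: suppose the statement holds for some j ≥ 1, so T(j) = -7^j(j + 2) + 2.
Then T(j+1) = T(j) + (7^j(-6j - 19)) = (-7^j(j + 2) + 2) + (7^j(-6j - 19)).
Simplifying, T(j+1) = -7·7^j·j - 21·7^j + 2 = -7^(j+1)((j+1) + 2) + 2,
which is the closed form with m = j+1.
Hence, by induction on m, the claim holds for every m ≥ 1.

T(m) = -7^m(m + 2) + 2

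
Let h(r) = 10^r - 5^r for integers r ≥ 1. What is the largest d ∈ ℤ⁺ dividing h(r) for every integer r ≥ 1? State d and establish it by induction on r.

Computing the first values: h(1) = 5 and h(2) = 75; gcd(5, 75) = 5, so d ≤ 5.
We prove 5 | 10^r - 5^r for all r ≥ 1 by induction on r.
Base step (r = 1): h(1) = 5 = 5·(1), so 5 | h(1).
Suppose the result is true for r = j, i.e. 5 | h(j). Then
10^{j+1} − 5^{j+1} = 10·10^j − 5·5^j = 10·(10^j − 5^j) + (5)·5^j. The first term is divisible by 5 by the inductive hypothesis, and the second term (5)·5^j is divisible by 5 since 5 | 5. Hence 5 | h(j+1).
Hence, by induction on r, the claim holds for every r ≥ 1.
Therefore the largest such d is 5.

d = 5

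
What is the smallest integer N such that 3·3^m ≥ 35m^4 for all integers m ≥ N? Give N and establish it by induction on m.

N = 11

At m = 10: 177147 < 350000, so the inequality fails and N ≥ 11. We prove 3·3^m ≥ 35m^4 for all m ≥ 11.
For the base case m = 11: 3·3^m = 531441 and 35m^4 = 512435, so 531441 ≥ 512435.
Inductive step: suppose the statement holds for some i ≥ 11, so 3·3^i ≥ 35i^4.
Then 3·3^(i + 1) = 3·(3·3^i) ≥ 3·(35i^4).
Also, for i ≥ 11 we have 3·(35i^4) ≥ 35(i+1)^4, since 3 ≥ (1 + 1/i)^4 for all i ≥ 11.
Combining, 3·3^(i + 1) ≥ 35(i+1)^4.
By induction, the statement is established for all m ≥ 11.
Hence the smallest such N is 11.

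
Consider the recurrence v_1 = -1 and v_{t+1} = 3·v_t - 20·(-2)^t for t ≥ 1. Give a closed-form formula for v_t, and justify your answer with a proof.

v_t = (-2)^(t + 2) + 7·3^(t - 1)

Computing the first terms: v_1 = -1, v_2 = 37, v_3 = 31. This suggests v_t = (-2)^(t + 2) + 7·3^(t - 1).
For the base case t = 1: the formula gives -1 = -1 = v_1.
Inductive step: suppose the statement holds for some r ≥ 1, so v_r = (-2)^(r + 2) + 7·3^(r - 1).
Then v_{r+1} = 3·v_r - 20·(-2)^r = 3·((-2)^(r + 2) + 7·3^(r - 1)) - 20·(-2)^r = (-2)^(r + 3) + 7·3^r = (-2)^((r+1) + 2) + 7·3^((r+1) - 1),
which is the claimed formula at t = r+1.
This completes the induction.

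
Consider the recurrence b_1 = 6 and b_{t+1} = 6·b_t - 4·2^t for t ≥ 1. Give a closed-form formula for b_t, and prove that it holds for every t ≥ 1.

b_t = 2^t + 4·6^(t - 1)

Computing the first terms: b_1 = 6, b_2 = 28, b_3 = 152. This suggests b_t = 2^t + 4·6^(t - 1).
When t = 1: the formula gives 6 = 6 = b_1.
For the inductive step, assume it holds for an arbitrary j ≥ 1, so b_j = 2^j + 4·6^(j - 1).
Then b_{j+1} = 6·b_j - 4·2^j = 6·(2^j + 4·6^(j - 1)) - 4·2^j = 2^(j + 1) + 4·6^j = 2^(j+1) + 4·6^((j+1) - 1),
which is the claimed formula at t = j+1.
By induction, the statement is established for all t ≥ 1.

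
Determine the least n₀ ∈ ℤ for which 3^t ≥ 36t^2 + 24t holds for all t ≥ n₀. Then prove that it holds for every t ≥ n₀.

At t = 6: 729 < 1440, so the inequality fails and n₀ ≥ 7. We prove 3^t ≥ 36t^2 + 24t for all t ≥ 7.
Base case (t = 7): 3^t = 2187 and 36t^2 + 24t = 1932, so 2187 ≥ 1932.
Suppose the result is true for t = j, so 3^j ≥ 36j^2 + 24j.
Then 3^(j + 1) = 3·(3^j) ≥ 3·(36j^2 + 24j).
Also, for j ≥ 7 we have 3·(36j^2 + 24j) ≥ 36(j+1)^2 + 24(j+1), since 3·(36j^2 + 24j) − (36(j+1)^2 + 24(j+1)) = 72j^2 - 24j - 60, which is nonnegative for all j ≥ 7.
Combining, 3^(j + 1) ≥ 36(j+1)^2 + 24(j+1).
This completes the induction.
Hence the smallest such n₀ is 7.

n₀ = 7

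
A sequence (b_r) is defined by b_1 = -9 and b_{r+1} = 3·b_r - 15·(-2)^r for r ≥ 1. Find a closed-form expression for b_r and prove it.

Computing the first terms: b_1 = -9, b_2 = 3, b_3 = -51. This suggests b_r = 3(-2)^r - 3^r.
For the base case r = 1: the formula gives -9 = -9 = b_1.
Suppose the result is true for r = m, so b_m = 3(-2)^m - 3^m.
Then b_{m+1} = 3·b_m - 15·(-2)^m = 3·(3(-2)^m - 3^m) - 15·(-2)^m = 3(-2)^(m + 1) - 3^(m + 1),
which is the claimed formula at r = m+1.
This completes the induction.

b_r = 3(-2)^r - 3^r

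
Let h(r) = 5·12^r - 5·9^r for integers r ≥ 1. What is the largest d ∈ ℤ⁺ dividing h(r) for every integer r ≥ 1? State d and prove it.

Computing the first values: h(1) = 15 and h(2) = 315; gcd(15, 315) = 15, so d ≤ 15.
We prove 15 | 5·12^r - 5·9^r for all r ≥ 1 by induction on r.
Base case (r = 1): h(1) = 15 = 15·(1), so 15 | h(1).
For the inductive step, assume it holds for an arbitrary i ≥ 1, i.e. 15 | h(i). Then
h(i+1) − 12·h(i) = (5·12^(i+1) - 5·9^(i+1)) − 12·(5·12^i - 5·9^i) = (-5)·9^i·(9 − 12) = (15)·9^i. Since 15 | h(i) by the inductive hypothesis, 15 | 12·h(i); and 15 | 15 since 15 = 15·1. Therefore 15 | h(i+1).
By induction, the statement is established for all r ≥ 1.
Therefore the largest such d is 15.

d = 15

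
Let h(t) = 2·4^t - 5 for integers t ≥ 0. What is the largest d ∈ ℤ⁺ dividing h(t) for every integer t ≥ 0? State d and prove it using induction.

Computing the first values: h(0) = -3 and h(1) = 3; gcd(-3, 3) = 3, so d ≤ 3.
We prove 3 | 2·4^t - 5 for all t ≥ 0 by induction on t.
Base step (t = 0): h(0) = -3 = 3·(-1), so 3 | h(0).
For the inductive step, assume it holds for an arbitrary i ≥ 0, i.e. 3 | h(i). Then
h(i+1) = 2·4^(i+1) - 5 = 4·(2·4^i - 5) + 15 = 4·h(i) + 15. The first term is divisible by 3 by the inductive hypothesis, and 15 is divisible by 3. Hence 3 | h(i+1).
By the principle of mathematical induction, the result holds for all t ≥ 0.
Therefore the largest such d is 3.

d = 3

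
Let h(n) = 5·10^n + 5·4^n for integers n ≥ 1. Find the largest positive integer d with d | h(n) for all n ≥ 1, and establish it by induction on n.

d = 10

Computing the first values: h(1) = 70 and h(2) = 580; gcd(70, 580) = 10, so d ≤ 10.
We prove 10 | 5·10^n + 5·4^n for all n ≥ 1 by induction on n.
Base case (n = 1): h(1) = 70 = 10·(7), so 10 | h(1).
For the inductive step, assume it holds for an arbitrary m ≥ 1, i.e. 10 | h(m). Then
h(m+1) − 10·h(m) = (5·10^(m+1) + 5·4^(m+1)) − 10·(5·10^m + 5·4^m) = (5)·4^m·(4 − 10) = (-30)·4^m. Since 10 | h(m) by the inductive hypothesis, 10 | 10·h(m); and 10 | -30 since -30 = 10·-3. Therefore 10 | h(m+1).
This completes the induction.
Therefore the largest such d is 10.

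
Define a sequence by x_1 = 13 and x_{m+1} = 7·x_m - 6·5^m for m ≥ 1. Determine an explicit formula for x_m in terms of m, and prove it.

Computing the first terms: x_1 = 13, x_2 = 61, x_3 = 277. This suggests x_m = 3·5^m - 2·7^(m - 1).
For the base case m = 1: the formula gives 13 = 13 = x_1.
Inductive step: suppose the statement holds for some r ≥ 1, so x_r = 3·5^r - 2·7^(r - 1).
Then x_{r+1} = 7·x_r - 6·5^r = 7·(3·5^r - 2·7^(r - 1)) - 6·5^r = 3·5^(r + 1) - 2·7^r = 3·5^(r+1) - 2·7^((r+1) - 1),
which is the claimed formula at m = r+1.
This completes the induction.

x_m = 3·5^m - 2·7^(m - 1)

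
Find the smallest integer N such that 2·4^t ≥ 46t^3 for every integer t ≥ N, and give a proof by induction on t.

At t = 6: 8192 < 9936, so the inequality fails and N ≥ 7. We prove 2·4^t ≥ 46t^3 for all t ≥ 7.
Base step (t = 7): 2·4^t = 32768 and 46t^3 = 15778, so 32768 ≥ 15778.
For the inductive step, assume it holds for an arbitrary m ≥ 7, so 2·4^m ≥ 46m^3.
Then 2·4^(m + 1) = 4·(2·4^m) ≥ 4·(46m^3).
Also, for m ≥ 7 we have 4·(46m^3) ≥ 46(m+1)^3, since 4 ≥ (1 + 1/m)^3 for all m ≥ 7.
Combining, 2·4^(m + 1) ≥ 46(m+1)^3.
This completes the induction.
Hence the smallest such N is 7.

N = 7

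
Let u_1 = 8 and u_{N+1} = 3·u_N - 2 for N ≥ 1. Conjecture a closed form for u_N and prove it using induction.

u_N = 7·3^(N - 1) + 1

Computing the first terms: u_1 = 8, u_2 = 22, u_3 = 64. This suggests u_N = 7·3^(N - 1) + 1.
Base step (N = 1): the formula gives 8 = 8 = u_1.
Inductive step: assume the claim holds for N = i, so u_i = 7·3^(i - 1) + 1.
Then u_{i+1} = 3·u_i - 2 = 3·(7·3^(i - 1) + 1) - 2 = 7·3^i + 1 = 7·3^((i+1) - 1) + 1,
which is the claimed formula at N = i+1.
By induction, the statement is established for all N ≥ 1.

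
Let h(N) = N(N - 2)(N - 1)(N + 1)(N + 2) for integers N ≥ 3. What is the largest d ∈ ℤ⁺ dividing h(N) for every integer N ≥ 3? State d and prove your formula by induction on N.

d = 120

Computing the first values: h(3) = 120 and h(4) = 720; gcd(120, 720) = 120, so d ≤ 120.
We prove 120 | N(N - 2)(N - 1)(N + 1)(N + 2) for all N ≥ 3 by induction on N.
Base case (N = 3): h(3) = 120 = 120·(1), so 120 | h(3).
For the inductive step, assume it holds for an arbitrary i ≥ 3, i.e. 120 | h(i). Then
h(i+1) − h(i) = (i-1)·i·(i+1)·(i+2)·(i+3) − (i-2)·(i-1)·i·(i+1)·(i+2) = (i-1)·i·(i+1)·(i+2)·[(i+3) − (i-2)] = 5·(i-1)·i·(i+1)·(i+2). The product of 4 consecutive integers is divisible by (4)! = 24, so h(i+1) − h(i) is divisible by 5·24 = 120. By the inductive hypothesis 120 | h(i), hence 120 | h(i+1).
By induction, the statement is established for all N ≥ 3.
Therefore the largest such d is 120.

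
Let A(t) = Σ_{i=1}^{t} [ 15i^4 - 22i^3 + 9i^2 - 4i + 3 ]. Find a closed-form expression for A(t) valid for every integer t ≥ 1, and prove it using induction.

A(t) = t(3t^4 + 2t^3 - 3t^2 - 3t + 2)

We claim A(t) = t(3t^4 + 2t^3 - 3t^2 - 3t + 2) for all t ≥ 1.
Base case (t = 1): A(1) = 1, and the closed form gives 1. They agree.
For the inductive step, assume it holds for an arbitrary i ≥ 1, so A(i) = i(3i^4 + 2i^3 - 3i^2 - 3i + 2).
Then A(i+1) = A(i) + (15i^4 + 38i^3 + 33i^2 + 8i + 1) = (i(3i^4 + 2i^3 - 3i^2 - 3i + 2)) + (15i^4 + 38i^3 + 33i^2 + 8i + 1).
Simplifying, A(i+1) = (i + 1)(3i^4 + 14i^3 + 21i^2 + 9i + 1) = (i+1)(3(i+1)^4 + 2(i+1)^3 - 3(i+1)^2 - 3(i+1) + 2),
which is the closed form with t = i+1.
This completes the induction.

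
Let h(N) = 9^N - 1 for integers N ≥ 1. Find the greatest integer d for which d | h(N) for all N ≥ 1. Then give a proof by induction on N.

Computing the first values: h(1) = 8 and h(2) = 80; gcd(8, 80) = 8, so d ≤ 8.
We prove 8 | 9^N - 1 for all N ≥ 1 by induction on N.
Base case (N = 1): h(1) = 8 = 8·(1), so 8 | h(1).
For the inductive step, assume it holds for an arbitrary p ≥ 1, i.e. 8 | h(p). Then
9^{p+1} − 1^{p+1} = 9·9^p − 1·1^p = 9·(9^p − 1^p) + (8)·1^p. The first term is divisible by 8 by the inductive hypothesis, and the second term (8)·1^p is divisible by 8 since 8 | 8. Hence 8 | h(p+1).
This completes the induction.
Therefore the largest such d is 8.

d = 8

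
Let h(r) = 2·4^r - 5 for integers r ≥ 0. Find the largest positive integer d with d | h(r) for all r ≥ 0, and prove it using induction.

d = 3

Computing the first values: h(0) = -3 and h(1) = 3; gcd(-3, 3) = 3, so d ≤ 3.
We prove 3 | 2·4^r - 5 for all r ≥ 0 by induction on r.
When r = 0: h(0) = -3 = 3·(-1), so 3 | h(0).
Suppose the result is true for r = p, i.e. 3 | h(p). Then
h(p+1) = 2·4^(p+1) - 5 = 4·(2·4^p - 5) + 15 = 4·h(p) + 15. The first term is divisible by 3 by the inductive hypothesis, and 15 is divisible by 3. Hence 3 | h(p+1).
By induction, the statement is established for all r ≥ 0.
Therefore the largest such d is 3.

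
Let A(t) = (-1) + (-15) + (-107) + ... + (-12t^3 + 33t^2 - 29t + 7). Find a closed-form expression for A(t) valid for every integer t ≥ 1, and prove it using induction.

We claim A(t) = -t(3t^3 - 5t^2 + t + 2) for all t ≥ 1.
For the base case t = 1: A(1) = -1, and the closed form gives -1. They agree.
For the inductive step, assume it holds for an arbitrary i ≥ 1, so A(i) = i(-3i^3 + 5i^2 - i - 2).
Then A(i+1) = A(i) + (-12i^3 - 3i^2 + i - 1) = (i(-3i^3 + 5i^2 - i - 2)) + (-12i^3 - 3i^2 + i - 1).
Simplifying, A(i+1) = -(i + 1)(3i^3 + 4i^2 + 1) = -(i+1)(3(i+1)^3 - 5(i+1)^2 + (i+1) + 2),
which is the closed form with t = i+1.
Hence, by induction on t, the claim holds for every t ≥ 1.

A(t) = -t(3t^3 - 5t^2 + t + 2)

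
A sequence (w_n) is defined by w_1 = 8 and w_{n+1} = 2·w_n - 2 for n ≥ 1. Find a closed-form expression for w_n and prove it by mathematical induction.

w_n = 3·2^n + 2

Computing the first terms: w_1 = 8, w_2 = 14, w_3 = 26. This suggests w_n = 3·2^n + 2.
Base case (n = 1): the formula gives 8 = 8 = w_1.
Inductive step: suppose the statement holds for some j ≥ 1, so w_j = 3·2^j + 2.
Then w_{j+1} = 2·w_j - 2 = 2·(3·2^j + 2) - 2 = 3·2^(j + 1) + 2,
which is the claimed formula at n = j+1.
By induction, the statement is established for all n ≥ 1.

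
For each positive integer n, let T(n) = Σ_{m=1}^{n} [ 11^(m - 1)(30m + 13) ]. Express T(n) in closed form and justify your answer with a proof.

T(n) = 11^n(3n + 1) - 1

We claim T(n) = 11^n(3n + 1) - 1 for all n ≥ 1.
Base step (n = 1): T(1) = 43, and the closed form gives 43. They agree.
Inductive step: assume the claim holds for n = m, so T(m) = 11^m(3m + 1) - 1.
Then T(m+1) = T(m) + (11^m(30m + 43)) = (11^m(3m + 1) - 1) + (11^m(30m + 43)).
Simplifying, T(m+1) = 33·11^m·m + 44·11^m - 1 = 11^(m+1)(3(m+1) + 1) - 1,
which is the closed form with n = m+1.
Hence, by induction on n, the claim holds for every n ≥ 1.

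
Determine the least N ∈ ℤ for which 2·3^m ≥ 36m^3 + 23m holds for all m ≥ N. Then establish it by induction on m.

At m = 8: 13122 < 18616, so the inequality fails and N ≥ 9. We prove 2·3^m ≥ 36m^3 + 23m for all m ≥ 9.
Base step (m = 9): 2·3^m = 39366 and 36m^3 + 23m = 26451, so 39366 ≥ 26451.
Suppose the result is true for m = p, so 2·3^p ≥ 36p^3 + 23p.
Then 2·3^(p + 1) = 3·(2·3^p) ≥ 3·(36p^3 + 23p).
Also, for p ≥ 9 we have 3·(36p^3 + 23p) ≥ 36(p+1)^3 + 23(p+1), since 3·(36p^3 + 23p) − (36(p+1)^3 + 23(p+1)) = 72p^3 - 108p^2 - 62p - 59, which is nonnegative for all p ≥ 9.
Combining, 2·3^(p + 1) ≥ 36(p+1)^3 + 23(p+1).
This completes the induction.
Hence the smallest such N is 9.

N = 9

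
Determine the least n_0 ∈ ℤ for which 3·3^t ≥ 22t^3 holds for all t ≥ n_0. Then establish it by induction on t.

At t = 7: 6561 < 7546, so the inequality fails and n_0 ≥ 8. We prove 3·3^t ≥ 22t^3 for all t ≥ 8.
Base case (t = 8): 3·3^t = 19683 and 22t^3 = 11264, so 19683 ≥ 11264.
For the inductive step, assume it holds for an arbitrary j ≥ 8, so 3·3^j ≥ 22j^3.
Then 3·3^(j + 1) = 3·(3·3^j) ≥ 3·(22j^3).
Also, for j ≥ 8 we have 3·(22j^3) ≥ 22(j+1)^3, since 3 ≥ (1 + 1/j)^3 for all j ≥ 8.
Combining, 3·3^(j + 1) ≥ 22(j+1)^3.
By induction, the statement is established for all t ≥ 8.
Hence the smallest such n_0 is 8.

n_0 = 8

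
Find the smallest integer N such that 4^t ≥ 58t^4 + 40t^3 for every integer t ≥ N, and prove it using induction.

N = 10

At t = 9: 262144 < 409698, so the inequality fails and N ≥ 10. We prove 4^t ≥ 58t^4 + 40t^3 for all t ≥ 10.
For the base case t = 10: 4^t = 1048576 and 58t^4 + 40t^3 = 620000, so 1048576 ≥ 620000.
Inductive step: suppose the statement holds for some j ≥ 10, so 4^j ≥ 58j^4 + 40j^3.
Then 4^(j + 1) = 4·(4^j) ≥ 4·(58j^4 + 40j^3).
Also, for j ≥ 10 we have 4·(58j^4 + 40j^3) ≥ 58(j+1)^4 + 40(j+1)^3, since 4·(58j^4 + 40j^3) − (58(j+1)^4 + 40(j+1)^3) = 174j^4 - 112j^3 - 468j^2 - 352j - 98, which is nonnegative for all j ≥ 10.
Combining, 4^(j + 1) ≥ 58(j+1)^4 + 40(j+1)^3.
By induction, the statement is established for all t ≥ 10.
Hence the smallest such N is 10.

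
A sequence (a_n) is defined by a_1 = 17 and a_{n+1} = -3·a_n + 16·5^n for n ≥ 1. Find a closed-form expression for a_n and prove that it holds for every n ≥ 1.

a_n = 7(-3)^(n - 1) + 2·5^n

Computing the first terms: a_1 = 17, a_2 = 29, a_3 = 313. This suggests a_n = 7(-3)^(n - 1) + 2·5^n.
For the base case n = 1: the formula gives 17 = 17 = a_1.
For the inductive step, assume it holds for an arbitrary i ≥ 1, so a_i = 7(-3)^(i - 1) + 2·5^i.
Then a_{i+1} = -3·a_i + 16·5^i = -3·(7(-3)^(i - 1) + 2·5^i) + 16·5^i = 7(-3)^i + 2·5^(i + 1) = 7(-3)^((i+1) - 1) + 2·5^(i+1),
which is the claimed formula at n = i+1.
This completes the induction.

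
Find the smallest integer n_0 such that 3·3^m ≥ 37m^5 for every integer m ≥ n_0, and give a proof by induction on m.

At m = 14: 14348907 < 19899488, so the inequality fails and n_0 ≥ 15. We prove 3·3^m ≥ 37m^5 for all m ≥ 15.
Base case (m = 15): 3·3^m = 43046721 and 37m^5 = 28096875, so 43046721 ≥ 28096875.
Inductive step: suppose the statement holds for some r ≥ 15, so 3·3^r ≥ 37r^5.
Then 3·3^(r + 1) = 3·(3·3^r) ≥ 3·(37r^5).
Also, for r ≥ 15 we have 3·(37r^5) ≥ 37(r+1)^5, since 3 ≥ (1 + 1/r)^5 for all r ≥ 15.
Combining, 3·3^(r + 1) ≥ 37(r+1)^5.
By the principle of mathematical induction, the result holds for all m ≥ 15.
Hence the smallest such n_0 is 15.

n_0 = 15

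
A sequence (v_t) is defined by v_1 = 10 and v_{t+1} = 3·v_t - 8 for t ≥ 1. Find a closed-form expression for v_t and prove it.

Computing the first terms: v_1 = 10, v_2 = 22, v_3 = 58. This suggests v_t = 2·3^t + 4.
Base case (t = 1): the formula gives 10 = 10 = v_1.
For the inductive step, assume it holds for an arbitrary p ≥ 1, so v_p = 2·3^p + 4.
Then v_{p+1} = 3·v_p - 8 = 3·(2·3^p + 4) - 8 = 2·3^(p + 1) + 4,
which is the claimed formula at t = p+1.
By the principle of mathematical induction, the result holds for all t ≥ 1.

v_t = 2·3^t + 4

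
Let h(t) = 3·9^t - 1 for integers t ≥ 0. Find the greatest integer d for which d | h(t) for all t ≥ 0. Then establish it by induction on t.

Computing the first values: h(0) = 2 and h(1) = 26; gcd(2, 26) = 2, so d ≤ 2.
We prove 2 | 3·9^t - 1 for all t ≥ 0 by induction on t.
Base case (t = 0): h(0) = 2 = 2·(1), so 2 | h(0).
Inductive step: assume the claim holds for t = p, i.e. 2 | h(p). Then
h(p+1) = 3·9^(p+1) - 1 = 9·(3·9^p - 1) + 8 = 9·h(p) + 8. The first term is divisible by 2 by the inductive hypothesis, and 8 is divisible by 2. Hence 2 | h(p+1).
This completes the induction.
Therefore the largest such d is 2.

d = 2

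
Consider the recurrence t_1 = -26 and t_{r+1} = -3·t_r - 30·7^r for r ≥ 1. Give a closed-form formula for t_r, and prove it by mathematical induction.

t_r = -5(-3)^(r - 1) - 3·7^r

Computing the first terms: t_1 = -26, t_2 = -132, t_3 = -1074. This suggests t_r = -5(-3)^(r - 1) - 3·7^r.
For the base case r = 1: the formula gives -26 = -26 = t_1.
Inductive step: suppose the statement holds for some k ≥ 1, so t_k = -5(-3)^(k - 1) - 3·7^k.
Then t_{k+1} = -3·t_k - 30·7^k = -3·(-5(-3)^(k - 1) - 3·7^k) - 30·7^k = -5(-3)^k - 3·7^(k + 1) = -5(-3)^((k+1) - 1) - 3·7^(k+1),
which is the claimed formula at r = k+1.
Hence, by induction on r, the claim holds for every r ≥ 1.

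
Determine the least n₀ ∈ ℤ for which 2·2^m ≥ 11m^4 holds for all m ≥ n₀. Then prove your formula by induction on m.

n₀ = 20

At m = 19: 1048576 < 1433531, so the inequality fails and n₀ ≥ 20. We prove 2·2^m ≥ 11m^4 for all m ≥ 20.
Base step (m = 20): 2·2^m = 2097152 and 11m^4 = 1760000, so 2097152 ≥ 1760000.
For the inductive step, assume it holds for an arbitrary p ≥ 20, so 2·2^p ≥ 11p^4.
Then 2·2^(p + 1) = 2·(2·2^p) ≥ 2·(11p^4).
Also, for p ≥ 20 we have 2·(11p^4) ≥ 11(p+1)^4, since 2 ≥ (1 + 1/p)^4 for all p ≥ 20.
Combining, 2·2^(p + 1) ≥ 11(p+1)^4.
This completes the induction.
Hence the smallest such n₀ is 20.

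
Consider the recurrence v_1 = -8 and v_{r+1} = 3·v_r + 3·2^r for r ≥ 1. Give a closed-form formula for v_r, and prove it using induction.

Computing the first terms: v_1 = -8, v_2 = -18, v_3 = -42. This suggests v_r = -3·2^r - 2·3^(r - 1).
Base step (r = 1): the formula gives -8 = -8 = v_1.
Inductive step: suppose the statement holds for some m ≥ 1, so v_m = -3·2^m - 2·3^(m - 1).
Then v_{m+1} = 3·v_m + 3·2^m = 3·(-3·2^m - 2·3^(m - 1)) + 3·2^m = -3·2^(m + 1) - 2·3^m = -3·2^(m+1) - 2·3^((m+1) - 1),
which is the claimed formula at r = m+1.
Hence, by induction on r, the claim holds for every r ≥ 1.

v_r = -3·2^r - 2·3^(r - 1)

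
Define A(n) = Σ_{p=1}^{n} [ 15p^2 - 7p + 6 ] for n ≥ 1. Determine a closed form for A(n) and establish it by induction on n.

A(n) = n(5n^2 + 4n + 5)

We claim A(n) = n(5n^2 + 4n + 5) for all n ≥ 1.
When n = 1: A(1) = 14, and the closed form gives 14. They agree.
Inductive step: suppose the statement holds for some p ≥ 1, so A(p) = p(5p^2 + 4p + 5).
Then A(p+1) = A(p) + (15p^2 + 23p + 14) = (p(5p^2 + 4p + 5)) + (15p^2 + 23p + 14).
Simplifying, A(p+1) = (p + 1)(5p^2 + 14p + 14) = (p+1)(5(p+1)^2 + 4(p+1) + 5),
which is the closed form with n = p+1.
Hence, by induction on n, the claim holds for every n ≥ 1.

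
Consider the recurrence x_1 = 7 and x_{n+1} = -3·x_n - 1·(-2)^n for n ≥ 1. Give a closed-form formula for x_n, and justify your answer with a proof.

x_n = -(-2)^n + 5(-3)^(n - 1)

Computing the first terms: x_1 = 7, x_2 = -19, x_3 = 53. This suggests x_n = -(-2)^n + 5(-3)^(n - 1).
Base case (n = 1): the formula gives 7 = 7 = x_1.
Inductive step: assume the claim holds for n = m, so x_m = -(-2)^m + 5(-3)^(m - 1).
Then x_{m+1} = -3·x_m - 1·(-2)^m = -3·(-(-2)^m + 5(-3)^(m - 1)) - 1·(-2)^m = -(-2)^(m + 1) + 5(-3)^m = -(-2)^(m+1) + 5(-3)^((m+1) - 1),
which is the claimed formula at n = m+1.
Hence, by induction on n, the claim holds for every n ≥ 1.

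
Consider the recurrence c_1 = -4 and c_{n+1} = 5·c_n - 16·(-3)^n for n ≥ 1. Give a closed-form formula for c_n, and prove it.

Computing the first terms: c_1 = -4, c_2 = 28, c_3 = -4. This suggests c_n = 2(-3)^n + 2·5^(n - 1).
For the base case n = 1: the formula gives -4 = -4 = c_1.
Suppose the result is true for n = r, so c_r = 2(-3)^r + 2·5^(r - 1).
Then c_{r+1} = 5·c_r - 16·(-3)^r = 5·(2(-3)^r + 2·5^(r - 1)) - 16·(-3)^r = 2(-3)^(r + 1) + 2·5^r = 2(-3)^(r+1) + 2·5^((r+1) - 1),
which is the claimed formula at n = r+1.
By induction, the statement is established for all n ≥ 1.

c_n = 2(-3)^n + 2·5^(n - 1)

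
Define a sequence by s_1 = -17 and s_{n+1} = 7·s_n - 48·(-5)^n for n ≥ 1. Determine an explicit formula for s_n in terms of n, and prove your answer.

s_n = 4(-5)^n + 3·7^(n - 1)

Computing the first terms: s_1 = -17, s_2 = 121, s_3 = -353. This suggests s_n = 4(-5)^n + 3·7^(n - 1).
Base step (n = 1): the formula gives -17 = -17 = s_1.
Inductive step: assume the claim holds for n = m, so s_m = 4(-5)^m + 3·7^(m - 1).
Then s_{m+1} = 7·s_m - 48·(-5)^m = 7·(4(-5)^m + 3·7^(m - 1)) - 48·(-5)^m = 4(-5)^(m + 1) + 3·7^m = 4(-5)^(m+1) + 3·7^((m+1) - 1),
which is the claimed formula at n = m+1.
By the principle of mathematical induction, the result holds for all n ≥ 1.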